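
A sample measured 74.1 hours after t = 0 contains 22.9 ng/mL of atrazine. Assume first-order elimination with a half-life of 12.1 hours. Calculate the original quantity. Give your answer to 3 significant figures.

Number of half-lives elapsed: n = 74.1/12.1 ≈ 6.124.
A₀ = A × 2^n = 22.9 × 2^6.124 = 22.9 × 69.743 ≈ 1597.1 ng/mL.

1600 ng/mL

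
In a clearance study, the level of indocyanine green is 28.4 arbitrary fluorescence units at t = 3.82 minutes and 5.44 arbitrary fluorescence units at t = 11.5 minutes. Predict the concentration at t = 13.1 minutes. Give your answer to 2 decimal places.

Over Δt = 11.5 − 3.82 = 7.68 minutes, the level fell by a factor of 28.4/5.44 ≈ 5.2206.
n = log₂(5.2206) ≈ 2.3842 half-lives, so t½ = 7.68/2.3842 ≈ 3.2212 minutes.
From t = 11.5 to t = 13.1: 5.44 × (1/2)^((13.1−11.5)/3.2212) ≈ 3.8554 arbitrary fluorescence units.

3.86 arbitrary fluorescence units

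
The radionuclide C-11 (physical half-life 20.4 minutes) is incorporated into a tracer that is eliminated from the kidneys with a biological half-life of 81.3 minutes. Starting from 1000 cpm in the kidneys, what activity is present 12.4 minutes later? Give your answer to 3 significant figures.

590 cpm

1/t_eff = 1/t_phys + 1/t_biol = 1/20.4 + 1/81.3 = 0.06132 per minute.
t_eff = 20.4 × 81.3 / (20.4 + 81.3) ≈ 16.308 minutes.
Remaining = 1000 × (1/2)^(12.4/16.308) = 1000 × (1/2)^0.76036 ≈ 590.35 cpm.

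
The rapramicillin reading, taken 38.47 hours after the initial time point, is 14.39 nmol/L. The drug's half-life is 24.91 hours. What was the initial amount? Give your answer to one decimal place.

42.0 nmol/L

Number of half-lives elapsed: n = 38.47/24.91 ≈ 1.5444.
A₀ = A × 2^n = 14.39 × 2^1.5444 = 14.39 × 2.9167 ≈ 41.972 nmol/L.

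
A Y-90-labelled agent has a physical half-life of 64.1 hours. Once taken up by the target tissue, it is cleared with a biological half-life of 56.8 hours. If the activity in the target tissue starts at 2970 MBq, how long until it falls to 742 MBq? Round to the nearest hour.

60 hours

1/t_eff = 1/t_phys + 1/t_biol = 1/64.1 + 1/56.8 = 0.033206 per hour.
t_eff = 64.1 × 56.8 / (64.1 + 56.8) ≈ 30.115 hours.
n = log₂(2970/742) ≈ 2.001; t = 2.001 × 30.115 ≈ 60.259 hours.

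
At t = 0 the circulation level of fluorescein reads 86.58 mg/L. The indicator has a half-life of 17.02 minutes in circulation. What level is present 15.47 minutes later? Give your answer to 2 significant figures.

46 mg/L

Number of half-lives: n = 15.47/17.02 ≈ 0.90893.
Remaining = 86.58 × (1/2)^0.90893 = 86.58 × 0.53258 ≈ 46.111 mg/L.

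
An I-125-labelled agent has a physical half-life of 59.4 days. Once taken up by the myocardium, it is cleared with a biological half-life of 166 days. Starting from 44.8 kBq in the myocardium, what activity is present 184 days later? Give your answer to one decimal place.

1/t_eff = 1/t_phys + 1/t_biol = 1/59.4 + 1/166 = 0.022859 per day.
t_eff = 59.4 × 166 / (59.4 + 166) ≈ 43.746 days.
Remaining = 44.8 × (1/2)^(184/43.746) = 44.8 × (1/2)^4.2061 ≈ 2.4273 kBq.

2.4 kBq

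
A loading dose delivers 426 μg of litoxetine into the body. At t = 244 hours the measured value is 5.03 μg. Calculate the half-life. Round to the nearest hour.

38 hours

A/A₀ = 5.03/426 ≈ 0.011808.
n = log₂(84.692) ≈ 6.4042 half-lives elapsed in 244 hours.
t½ = 244/6.4042 ≈ 38.1 hours.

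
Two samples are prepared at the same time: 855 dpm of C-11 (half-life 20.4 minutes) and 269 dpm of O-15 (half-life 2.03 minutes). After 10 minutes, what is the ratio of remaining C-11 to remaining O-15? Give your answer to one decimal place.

C-11: 855 × (1/2)^(10/20.4) = 855 × (1/2)^0.4902 ≈ 608.7 dpm.
O-15: 269 × (1/2)^(10/2.03) = 269 × (1/2)^4.9261 ≈ 8.848 dpm.
Ratio ≈ 608.7 / 8.848 ≈ 68.795.

68.8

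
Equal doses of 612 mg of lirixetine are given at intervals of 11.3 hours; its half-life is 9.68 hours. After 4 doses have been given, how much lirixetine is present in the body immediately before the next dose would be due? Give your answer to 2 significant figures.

470 mg

The 4 doses were given 45.2, 33.9, 22.6, 11.3 hours ago.
Total = 612·(1/2)^(45.2/9.68) + 612·(1/2)^(33.9/9.68) + 612·(1/2)^(22.6/9.68) + 612·(1/2)^(11.3/9.68)
      = 24.05 + 54.016 + 121.32 + 272.48 ≈ 471.87 mg.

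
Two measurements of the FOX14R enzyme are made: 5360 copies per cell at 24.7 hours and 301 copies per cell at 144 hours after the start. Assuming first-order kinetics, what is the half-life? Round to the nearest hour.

Over Δt = 144 − 24.7 = 119.3 hours, the level fell by a factor of 5360/301 ≈ 17.807.
n = log₂(17.807) ≈ 4.1544 half-lives, so t½ = 119.3/4.1544 ≈ 28.717 hours.

29 hours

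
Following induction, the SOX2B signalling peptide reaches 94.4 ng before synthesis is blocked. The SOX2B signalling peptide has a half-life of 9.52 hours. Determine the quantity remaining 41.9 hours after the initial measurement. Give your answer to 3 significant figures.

Number of half-lives: n = 41.9/9.52 ≈ 4.4013.
Remaining = 94.4 × (1/2)^4.4013 = 94.4 × 0.047325 ≈ 4.4675 ng.

4.47 ng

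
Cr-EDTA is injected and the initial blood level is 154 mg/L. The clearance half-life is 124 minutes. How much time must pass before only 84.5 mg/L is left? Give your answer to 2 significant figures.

110 minutes

Fraction remaining = 84.5/154 ≈ 0.5487.
n = log₂(154/84.5) = ln(1.8225)/ln 2 ≈ 0.86591 half-lives.
t = n × t½ = 0.86591 × 124 ≈ 107.37 minutes.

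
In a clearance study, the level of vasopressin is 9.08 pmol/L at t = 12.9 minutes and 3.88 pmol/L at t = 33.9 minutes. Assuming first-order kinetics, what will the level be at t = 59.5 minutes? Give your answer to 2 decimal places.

Over Δt = 33.9 − 12.9 = 21 minutes, the level fell by a factor of 9.08/3.88 ≈ 2.3402.
n = log₂(2.3402) ≈ 1.2266 half-lives, so t½ = 21/1.2266 ≈ 17.12 minutes.
From t = 33.9 to t = 59.5: 3.88 × (1/2)^((59.5−33.9)/17.12) ≈ 1.3762 pmol/L.

1.38 pmol/L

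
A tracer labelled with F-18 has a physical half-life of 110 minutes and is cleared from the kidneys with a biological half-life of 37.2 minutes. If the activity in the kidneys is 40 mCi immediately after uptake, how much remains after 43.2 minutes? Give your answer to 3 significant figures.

1/t_eff = 1/t_phys + 1/t_biol = 1/110 + 1/37.2 = 0.035973 per minute.
t_eff = 110 × 37.2 / (110 + 37.2) ≈ 27.799 minutes.
Remaining = 40 × (1/2)^(43.2/27.799) = 40 × (1/2)^1.554 ≈ 13.622 mCi.

13.6 mCi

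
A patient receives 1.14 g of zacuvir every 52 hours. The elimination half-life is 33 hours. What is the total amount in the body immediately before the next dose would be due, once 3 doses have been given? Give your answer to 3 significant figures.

The 3 doses were given 156, 104, 52 hours ago.
Total = 1.14·(1/2)^(156/33) + 1.14·(1/2)^(104/33) + 1.14·(1/2)^(52/33)
      = 0.043038 + 0.12829 + 0.38243 ≈ 0.55376 g.

0.554 g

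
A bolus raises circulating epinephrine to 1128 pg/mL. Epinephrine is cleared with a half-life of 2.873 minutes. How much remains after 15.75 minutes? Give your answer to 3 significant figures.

Number of half-lives: n = 15.75/2.873 ≈ 5.4821.
Remaining = 1128 × (1/2)^5.4821 = 1128 × 0.022373 ≈ 25.237 pg/mL.

25.2 pg/mL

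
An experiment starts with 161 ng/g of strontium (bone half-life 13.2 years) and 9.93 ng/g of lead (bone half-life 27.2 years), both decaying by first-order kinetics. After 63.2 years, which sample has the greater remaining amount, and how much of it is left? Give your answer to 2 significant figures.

strontium, 5.8 ng/g

strontium: 161 × (1/2)^4.7879 ≈ 5.8282 ng/g.
lead: 9.93 × (1/2)^2.3235 ≈ 1.9838 ng/g.
Strontium has more remaining, at ≈ 5.8282 ng/g.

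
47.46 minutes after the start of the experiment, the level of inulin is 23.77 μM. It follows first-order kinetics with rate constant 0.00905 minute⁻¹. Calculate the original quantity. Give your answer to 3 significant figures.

t½ = ln 2 / λ = 0.69315 / 0.00905 ≈ 76.591 minutes.
Number of half-lives elapsed: n = 47.46/76.591 ≈ 0.61966.
A₀ = A × 2^n = 23.77 × 2^0.61966 = 23.77 × 1.5365 ≈ 36.523 μM.

36.5 μM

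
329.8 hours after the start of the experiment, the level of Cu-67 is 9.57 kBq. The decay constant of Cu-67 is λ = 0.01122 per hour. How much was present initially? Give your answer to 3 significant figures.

t½ = ln 2 / λ = 0.69315 / 0.01122 ≈ 61.778 hours.
Number of half-lives elapsed: n = 329.8/61.778 ≈ 5.3385.
A₀ = A × 2^n = 9.57 × 2^5.3385 = 9.57 × 40.462 ≈ 387.22 kBq.

387 kBq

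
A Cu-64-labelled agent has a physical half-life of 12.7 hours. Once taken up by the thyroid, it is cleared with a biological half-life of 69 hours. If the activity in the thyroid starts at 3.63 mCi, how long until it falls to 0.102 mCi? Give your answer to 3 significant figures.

55.3 hours

1/t_eff = 1/t_phys + 1/t_biol = 1/12.7 + 1/69 = 0.093233 per hour.
t_eff = 12.7 × 69 / (12.7 + 69) ≈ 10.726 hours.
n = log₂(3.63/0.102) ≈ 5.1533; t = 5.1533 × 10.726 ≈ 55.274 hours.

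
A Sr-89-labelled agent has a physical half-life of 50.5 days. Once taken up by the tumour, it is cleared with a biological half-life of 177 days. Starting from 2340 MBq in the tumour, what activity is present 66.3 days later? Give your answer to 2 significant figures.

1/t_eff = 1/t_phys + 1/t_biol = 1/50.5 + 1/177 = 0.025452 per day.
t_eff = 50.5 × 177 / (50.5 + 177) ≈ 39.29 days.
Remaining = 2340 × (1/2)^(66.3/39.29) = 2340 × (1/2)^1.6874 ≈ 726.51 MBq.

730 MBq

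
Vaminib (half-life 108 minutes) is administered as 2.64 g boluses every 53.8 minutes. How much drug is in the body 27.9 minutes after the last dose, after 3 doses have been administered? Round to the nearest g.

The 3 doses were given 135.5, 81.7, 27.9 minutes ago.
Total = 2.64·(1/2)^(135.5/108) + 2.64·(1/2)^(81.7/108) + 2.64·(1/2)^(27.9/108)
      = 1.1064 + 1.5627 + 2.2072 ≈ 4.8763 g.

5 g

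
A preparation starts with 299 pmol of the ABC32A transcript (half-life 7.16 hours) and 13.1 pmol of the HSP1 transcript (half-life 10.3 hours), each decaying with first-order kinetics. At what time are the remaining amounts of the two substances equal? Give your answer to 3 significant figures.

106 hours

Set 299·(1/2)^(t/7.16) = 13.1·(1/2)^(t/10.3).
Taking log₂: log₂(299/13.1) = t·(1/7.16 − 1/10.3).
log₂(22.824) = 4.5125; 1/7.16 − 1/10.3 = 0.042577.
t = 4.5125 / 0.042577 ≈ 105.98 hours.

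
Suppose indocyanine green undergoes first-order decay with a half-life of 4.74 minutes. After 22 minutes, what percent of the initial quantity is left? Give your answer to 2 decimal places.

n = 22/4.74 ≈ 4.6414 half-lives.
Fraction remaining = (1/2)^4.6414 ≈ 0.04007, i.e. 4.007%.

4.01%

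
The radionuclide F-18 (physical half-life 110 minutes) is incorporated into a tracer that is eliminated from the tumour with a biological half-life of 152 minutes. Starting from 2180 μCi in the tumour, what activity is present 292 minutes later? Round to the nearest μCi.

91 μCi

1/t_eff = 1/t_phys + 1/t_biol = 1/110 + 1/152 = 0.01567 per minute.
t_eff = 110 × 152 / (110 + 152) ≈ 63.817 minutes.
Remaining = 2180 × (1/2)^(292/63.817) = 2180 × (1/2)^4.5756 ≈ 91.425 μCi.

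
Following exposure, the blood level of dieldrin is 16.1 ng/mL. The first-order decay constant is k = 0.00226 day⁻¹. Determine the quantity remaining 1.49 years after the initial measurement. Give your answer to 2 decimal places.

t½ = ln 2 / k = 0.69315 / 0.00226 ≈ 306.7 days.
Convert the elapsed time: 1.49 years = 543.85 days.
Number of half-lives: n = 543.85/306.7 ≈ 1.7732.
Remaining = 16.1 × (1/2)^1.7732 = 16.1 × 0.29256 ≈ 4.7101 ng/mL.

4.71 ng/mL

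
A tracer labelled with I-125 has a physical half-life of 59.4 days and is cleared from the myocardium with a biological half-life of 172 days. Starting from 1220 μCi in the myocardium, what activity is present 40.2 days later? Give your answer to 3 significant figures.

649 μCi

1/t_eff = 1/t_phys + 1/t_biol = 1/59.4 + 1/172 = 0.022649 per day.
t_eff = 59.4 × 172 / (59.4 + 172) ≈ 44.152 days.
Remaining = 1220 × (1/2)^(40.2/44.152) = 1220 × (1/2)^0.91049 ≈ 649.05 μCi.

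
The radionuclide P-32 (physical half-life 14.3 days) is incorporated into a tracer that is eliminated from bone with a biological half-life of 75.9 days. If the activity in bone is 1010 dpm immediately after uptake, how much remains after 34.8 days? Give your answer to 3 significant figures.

136 dpm

1/t_eff = 1/t_phys + 1/t_biol = 1/14.3 + 1/75.9 = 0.083105 per day.
t_eff = 14.3 × 75.9 / (14.3 + 75.9) ≈ 12.033 days.
Remaining = 1010 × (1/2)^(34.8/12.033) = 1010 × (1/2)^2.8921 ≈ 136.06 dpm.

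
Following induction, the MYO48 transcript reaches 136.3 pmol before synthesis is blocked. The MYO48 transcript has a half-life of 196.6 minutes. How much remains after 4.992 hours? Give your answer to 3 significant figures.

47.4 pmol

Convert the elapsed time: 4.992 hours = 299.52 minutes.
Number of half-lives: n = 299.52/196.6 ≈ 1.5235.
Remaining = 136.3 × (1/2)^1.5235 = 136.3 × 0.34784 ≈ 47.411 pmol.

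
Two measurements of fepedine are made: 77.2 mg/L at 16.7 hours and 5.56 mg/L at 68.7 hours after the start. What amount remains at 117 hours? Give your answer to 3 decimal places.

0.483 mg/L

Over Δt = 68.7 − 16.7 = 52 hours, the level fell by a factor of 77.2/5.56 ≈ 13.885.
n = log₂(13.885) ≈ 3.7954 half-lives, so t½ = 52/3.7954 ≈ 13.701 hours.
From t = 68.7 to t = 117: 5.56 × (1/2)^((117−68.7)/13.701) ≈ 0.48287 mg/L.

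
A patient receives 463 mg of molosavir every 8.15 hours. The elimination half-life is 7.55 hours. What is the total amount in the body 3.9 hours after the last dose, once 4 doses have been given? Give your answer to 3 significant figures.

584 mg

The 4 doses were given 28.35, 20.2, 12.05, 3.9 hours ago.
Total = 463·(1/2)^(28.35/7.55) + 463·(1/2)^(20.2/7.55) + 463·(1/2)^(12.05/7.55) + 463·(1/2)^(3.9/7.55)
      = 34.294 + 72.473 + 153.15 + 323.65 ≈ 583.58 mg.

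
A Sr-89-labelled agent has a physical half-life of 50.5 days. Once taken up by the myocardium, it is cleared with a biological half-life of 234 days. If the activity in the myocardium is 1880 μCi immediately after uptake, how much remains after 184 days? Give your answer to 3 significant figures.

1/t_eff = 1/t_phys + 1/t_biol = 1/50.5 + 1/234 = 0.024075 per day.
t_eff = 50.5 × 234 / (50.5 + 234) ≈ 41.536 days.
Remaining = 1880 × (1/2)^(184/41.536) = 1880 × (1/2)^4.4299 ≈ 87.222 μCi.

87.2 μCi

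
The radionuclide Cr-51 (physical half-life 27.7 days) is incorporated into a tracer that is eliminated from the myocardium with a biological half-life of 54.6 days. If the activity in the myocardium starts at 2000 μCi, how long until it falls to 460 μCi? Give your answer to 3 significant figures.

39.0 days

1/t_eff = 1/t_phys + 1/t_biol = 1/27.7 + 1/54.6 = 0.054416 per day.
t_eff = 27.7 × 54.6 / (27.7 + 54.6) ≈ 18.377 days.
n = log₂(2000/460) ≈ 2.1203; t = 2.1203 × 18.377 ≈ 38.964 days.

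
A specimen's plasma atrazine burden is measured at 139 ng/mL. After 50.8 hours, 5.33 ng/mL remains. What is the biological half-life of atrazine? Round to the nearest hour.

11 hours

A/A₀ = 5.33/139 ≈ 0.038345.
n = log₂(26.079) ≈ 4.7048 half-lives elapsed in 50.8 hours.
t½ = 50.8/4.7048 ≈ 10.797 hours.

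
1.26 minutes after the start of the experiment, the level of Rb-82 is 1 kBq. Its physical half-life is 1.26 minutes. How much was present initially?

2 kBq

Number of half-lives elapsed: n = 1.26/1.26 ≈ 1.
A₀ = A × 2^n = 1 × 2^1 = 1 × 2 ≈ 2 kBq.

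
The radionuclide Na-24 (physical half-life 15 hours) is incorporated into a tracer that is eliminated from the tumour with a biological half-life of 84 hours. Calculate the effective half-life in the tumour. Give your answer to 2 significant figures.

1/t_eff = 1/t_phys + 1/t_biol = 1/15 + 1/84 = 0.078571 per hour.
t_eff = 15 × 84 / (15 + 84) ≈ 12.727 hours.

13 hours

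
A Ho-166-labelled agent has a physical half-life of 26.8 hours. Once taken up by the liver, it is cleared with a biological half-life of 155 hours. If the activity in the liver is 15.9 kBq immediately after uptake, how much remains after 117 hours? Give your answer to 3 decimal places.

0.457 kBq

1/t_eff = 1/t_phys + 1/t_biol = 1/26.8 + 1/155 = 0.043765 per hour.
t_eff = 26.8 × 155 / (26.8 + 155) ≈ 22.849 hours.
Remaining = 15.9 × (1/2)^(117/22.849) = 15.9 × (1/2)^5.1205 ≈ 0.45706 kBq.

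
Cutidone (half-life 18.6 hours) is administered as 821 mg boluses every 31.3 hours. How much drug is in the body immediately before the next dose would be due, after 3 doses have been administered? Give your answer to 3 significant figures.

360 mg

The 3 doses were given 93.9, 62.6, 31.3 hours ago.
Total = 821·(1/2)^(93.9/18.6) + 821·(1/2)^(62.6/18.6) + 821·(1/2)^(31.3/18.6)
      = 24.81 + 79.652 + 255.72 ≈ 360.19 mg.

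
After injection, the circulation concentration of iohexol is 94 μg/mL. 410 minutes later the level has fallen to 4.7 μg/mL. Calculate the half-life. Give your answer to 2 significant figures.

95 minutes

A/A₀ = 4.7/94 ≈ 0.05.
n = log₂(20) ≈ 4.3219 half-lives elapsed in 410 minutes.
t½ = 410/4.3219 ≈ 94.865 minutes.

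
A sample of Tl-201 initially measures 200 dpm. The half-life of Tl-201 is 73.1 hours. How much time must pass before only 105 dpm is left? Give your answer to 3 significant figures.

Fraction remaining = 105/200 ≈ 0.525.
n = log₂(200/105) = ln(1.9048)/ln 2 ≈ 0.92961 half-lives.
t = n × t½ = 0.92961 × 73.1 ≈ 67.955 hours.

68.0 hours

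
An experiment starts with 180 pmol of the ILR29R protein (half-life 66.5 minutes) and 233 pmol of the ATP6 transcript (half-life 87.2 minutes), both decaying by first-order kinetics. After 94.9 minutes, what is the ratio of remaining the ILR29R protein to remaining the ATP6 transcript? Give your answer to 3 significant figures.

0.611

ILR29R protein: 180 × (1/2)^(94.9/66.5) = 180 × (1/2)^1.4271 ≈ 66.939 pmol.
ATP6 transcript: 233 × (1/2)^(94.9/87.2) = 233 × (1/2)^1.0883 ≈ 109.58 pmol.
Ratio ≈ 66.939 / 109.58 ≈ 0.61086.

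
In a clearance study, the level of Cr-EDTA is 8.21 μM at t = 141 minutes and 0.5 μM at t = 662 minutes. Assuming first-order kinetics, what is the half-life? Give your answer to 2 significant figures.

130 minutes

Over Δt = 662 − 141 = 521 minutes, the level fell by a factor of 8.21/0.5 ≈ 16.42.
n = log₂(16.42) ≈ 4.0374 half-lives, so t½ = 521/4.0374 ≈ 129.04 minutes.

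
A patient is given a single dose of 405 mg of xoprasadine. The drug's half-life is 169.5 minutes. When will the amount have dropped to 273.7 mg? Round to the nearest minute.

96 minutes

Fraction remaining = 273.7/405 ≈ 0.6758.
n = log₂(405/273.7) = ln(1.4797)/ln 2 ≈ 0.56533 half-lives.
t = n × t½ = 0.56533 × 169.5 ≈ 95.823 minutes.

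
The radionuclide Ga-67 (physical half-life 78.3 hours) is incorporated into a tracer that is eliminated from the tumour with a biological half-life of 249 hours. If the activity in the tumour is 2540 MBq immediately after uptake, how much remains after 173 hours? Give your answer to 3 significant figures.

1/t_eff = 1/t_phys + 1/t_biol = 1/78.3 + 1/249 = 0.016787 per hour.
t_eff = 78.3 × 249 / (78.3 + 249) ≈ 59.568 hours.
Remaining = 2540 × (1/2)^(173/59.568) = 2540 × (1/2)^2.9042 ≈ 339.29 MBq.

339 MBq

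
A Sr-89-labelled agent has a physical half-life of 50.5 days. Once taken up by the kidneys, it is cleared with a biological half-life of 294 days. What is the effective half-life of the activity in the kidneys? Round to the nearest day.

1/t_eff = 1/t_phys + 1/t_biol = 1/50.5 + 1/294 = 0.023203 per day.
t_eff = 50.5 × 294 / (50.5 + 294) ≈ 43.097 days.

43 days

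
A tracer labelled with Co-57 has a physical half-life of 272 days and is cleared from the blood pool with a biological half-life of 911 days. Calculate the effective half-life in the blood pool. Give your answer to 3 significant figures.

209 days

1/t_eff = 1/t_phys + 1/t_biol = 1/272 + 1/911 = 0.0047742 per day.
t_eff = 272 × 911 / (272 + 911) ≈ 209.46 days.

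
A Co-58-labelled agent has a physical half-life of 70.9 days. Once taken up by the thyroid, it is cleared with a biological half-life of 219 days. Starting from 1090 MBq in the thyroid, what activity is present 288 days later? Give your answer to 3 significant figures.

1/t_eff = 1/t_phys + 1/t_biol = 1/70.9 + 1/219 = 0.018671 per day.
t_eff = 70.9 × 219 / (70.9 + 219) ≈ 53.56 days.
Remaining = 1090 × (1/2)^(288/53.56) = 1090 × (1/2)^5.3771 ≈ 26.227 MBq.

26.2 MBq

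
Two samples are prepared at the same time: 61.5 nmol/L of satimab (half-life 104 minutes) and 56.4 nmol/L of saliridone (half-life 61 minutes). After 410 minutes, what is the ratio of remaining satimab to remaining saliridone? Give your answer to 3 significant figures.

satimab: 61.5 × (1/2)^(410/104) = 61.5 × (1/2)^3.9423 ≈ 4.0006 nmol/L.
saliridone: 56.4 × (1/2)^(410/61) = 56.4 × (1/2)^6.7213 ≈ 0.53452 nmol/L.
Ratio ≈ 4.0006 / 0.53452 ≈ 7.4844.

7.48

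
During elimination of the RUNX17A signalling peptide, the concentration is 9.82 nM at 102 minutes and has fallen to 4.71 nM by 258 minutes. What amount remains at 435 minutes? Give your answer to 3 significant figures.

2.05 nM

Over Δt = 258 − 102 = 156 minutes, the level fell by a factor of 9.82/4.71 ≈ 2.0849.
n = log₂(2.0849) ≈ 1.06 half-lives, so t½ = 156/1.06 ≈ 147.17 minutes.
From t = 258 to t = 435: 4.71 × (1/2)^((435−258)/147.17) ≈ 2.0463 nM.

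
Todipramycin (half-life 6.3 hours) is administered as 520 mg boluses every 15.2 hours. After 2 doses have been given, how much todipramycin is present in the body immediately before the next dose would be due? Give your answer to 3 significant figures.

The 2 doses were given 30.4, 15.2 hours ago.
Total = 520·(1/2)^(30.4/6.3) + 520·(1/2)^(15.2/6.3)
      = 18.341 + 97.658 ≈ 116 mg.

116 mg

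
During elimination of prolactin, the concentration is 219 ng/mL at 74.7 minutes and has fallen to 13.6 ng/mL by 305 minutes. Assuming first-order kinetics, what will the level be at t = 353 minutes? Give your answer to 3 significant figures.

Over Δt = 305 − 74.7 = 230.3 minutes, the level fell by a factor of 219/13.6 ≈ 16.103.
n = log₂(16.103) ≈ 4.0093 half-lives, so t½ = 230.3/4.0093 ≈ 57.442 minutes.
From t = 305 to t = 353: 13.6 × (1/2)^((353−305)/57.442) ≈ 7.6206 ng/mL.

7.62 ng/mL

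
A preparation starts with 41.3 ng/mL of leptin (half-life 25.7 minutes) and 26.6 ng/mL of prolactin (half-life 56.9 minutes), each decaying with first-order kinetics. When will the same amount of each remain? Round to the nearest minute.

30 minutes

Set 41.3·(1/2)^(t/25.7) = 26.6·(1/2)^(t/56.9).
Taking log₂: log₂(41.3/26.6) = t·(1/25.7 − 1/56.9).
log₂(1.5526) = 0.63472; 1/25.7 − 1/56.9 = 0.021336.
t = 0.63472 / 0.021336 ≈ 29.749 minutes.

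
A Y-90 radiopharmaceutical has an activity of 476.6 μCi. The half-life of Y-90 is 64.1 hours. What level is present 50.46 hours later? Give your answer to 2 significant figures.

280 μCi

Number of half-lives: n = 50.46/64.1 ≈ 0.78721.
Remaining = 476.6 × (1/2)^0.78721 = 476.6 × 0.57946 ≈ 276.17 μCi.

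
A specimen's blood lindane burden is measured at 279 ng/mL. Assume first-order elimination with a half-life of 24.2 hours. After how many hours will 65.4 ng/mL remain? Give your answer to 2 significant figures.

Fraction remaining = 65.4/279 ≈ 0.23441.
n = log₂(279/65.4) = ln(4.2661)/ln 2 ≈ 2.0929 half-lives.
t = n × t½ = 2.0929 × 24.2 ≈ 50.648 hours.

51 hours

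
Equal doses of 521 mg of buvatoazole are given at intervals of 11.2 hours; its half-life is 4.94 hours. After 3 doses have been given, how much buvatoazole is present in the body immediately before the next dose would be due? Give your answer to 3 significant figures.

The 3 doses were given 33.6, 22.4, 11.2 hours ago.
Total = 521·(1/2)^(33.6/4.94) + 521·(1/2)^(22.4/4.94) + 521·(1/2)^(11.2/4.94)
      = 4.6703 + 22.482 + 108.23 ≈ 135.38 mg.

135 mg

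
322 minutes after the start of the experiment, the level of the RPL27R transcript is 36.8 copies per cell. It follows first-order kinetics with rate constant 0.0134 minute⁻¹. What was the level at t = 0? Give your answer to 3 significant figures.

t½ = ln 2 / λ = 0.69315 / 0.0134 ≈ 51.727 minutes.
Number of half-lives elapsed: n = 322/51.727 ≈ 6.2249.
A₀ = A × 2^n = 36.8 × 2^6.2249 = 36.8 × 74.799 ≈ 2752.6 copies per cell.

2750 copies per cell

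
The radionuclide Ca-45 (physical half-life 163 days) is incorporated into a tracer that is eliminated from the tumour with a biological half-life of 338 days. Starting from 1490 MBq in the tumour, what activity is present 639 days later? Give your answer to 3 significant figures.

1/t_eff = 1/t_phys + 1/t_biol = 1/163 + 1/338 = 0.0090935 per day.
t_eff = 163 × 338 / (163 + 338) ≈ 109.97 days.
Remaining = 1490 × (1/2)^(639/109.97) = 1490 × (1/2)^5.8108 ≈ 26.544 MBq.

26.5 MBq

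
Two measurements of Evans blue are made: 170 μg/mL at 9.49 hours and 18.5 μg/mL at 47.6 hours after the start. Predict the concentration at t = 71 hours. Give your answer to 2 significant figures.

4.7 μg/mL

Over Δt = 47.6 − 9.49 = 38.11 hours, the level fell by a factor of 170/18.5 ≈ 9.1892.
n = log₂(9.1892) ≈ 3.1999 half-lives, so t½ = 38.11/3.1999 ≈ 11.91 hours.
From t = 47.6 to t = 71: 18.5 × (1/2)^((71−47.6)/11.91) ≈ 4.7392 μg/mL.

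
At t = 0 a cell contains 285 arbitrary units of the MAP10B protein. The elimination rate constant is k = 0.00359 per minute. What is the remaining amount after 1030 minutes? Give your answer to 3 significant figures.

t½ = ln 2 / k = 0.69315 / 0.00359 ≈ 193.08 minutes.
Number of half-lives: n = 1030/193.08 ≈ 5.3347.
Remaining = 285 × (1/2)^5.3347 = 285 × 0.02478 ≈ 7.0624 arbitrary units.

7.06 arbitrary units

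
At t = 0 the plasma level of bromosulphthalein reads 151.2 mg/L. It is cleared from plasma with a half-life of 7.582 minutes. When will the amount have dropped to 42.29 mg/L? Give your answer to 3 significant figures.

Fraction remaining = 42.29/151.2 ≈ 0.2797.
n = log₂(151.2/42.29) = ln(3.5753)/ln 2 ≈ 1.8381 half-lives.
t = n × t½ = 1.8381 × 7.582 ≈ 13.936 minutes.

13.9 minutes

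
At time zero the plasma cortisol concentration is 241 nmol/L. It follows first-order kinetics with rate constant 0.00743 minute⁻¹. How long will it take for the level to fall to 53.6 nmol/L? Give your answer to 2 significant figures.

t½ = ln 2 / λ = 0.69315 / 0.00743 ≈ 93.29 minutes.
Fraction remaining = 53.6/241 ≈ 0.22241.
n = log₂(241/53.6) = ln(4.4963)/ln 2 ≈ 2.1687 half-lives.
t = n × t½ = 2.1687 × 93.29 ≈ 202.32 minutes.

200 minutes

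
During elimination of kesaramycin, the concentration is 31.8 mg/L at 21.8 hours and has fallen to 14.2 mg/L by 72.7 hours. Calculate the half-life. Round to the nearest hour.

44 hours

Over Δt = 72.7 − 21.8 = 50.9 hours, the level fell by a factor of 31.8/14.2 ≈ 2.2394.
n = log₂(2.2394) ≈ 1.1631 half-lives, so t½ = 50.9/1.1631 ≈ 43.761 hours.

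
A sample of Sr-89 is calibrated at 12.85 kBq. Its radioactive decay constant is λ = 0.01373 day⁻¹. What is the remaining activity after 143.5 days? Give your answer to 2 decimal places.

1.79 kBq

t½ = ln 2 / λ = 0.69315 / 0.01373 ≈ 50.484 days.
Number of half-lives: n = 143.5/50.484 ≈ 2.8425.
Remaining = 12.85 × (1/2)^2.8425 = 12.85 × 0.13942 ≈ 1.7916 kBq.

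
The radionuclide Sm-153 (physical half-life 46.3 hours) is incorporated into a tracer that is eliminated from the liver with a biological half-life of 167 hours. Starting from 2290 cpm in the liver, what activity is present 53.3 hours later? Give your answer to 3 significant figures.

1/t_eff = 1/t_phys + 1/t_biol = 1/46.3 + 1/167 = 0.027586 per hour.
t_eff = 46.3 × 167 / (46.3 + 167) ≈ 36.25 hours.
Remaining = 2290 × (1/2)^(53.3/36.25) = 2290 × (1/2)^1.4703 ≈ 826.45 cpm.

826 cpm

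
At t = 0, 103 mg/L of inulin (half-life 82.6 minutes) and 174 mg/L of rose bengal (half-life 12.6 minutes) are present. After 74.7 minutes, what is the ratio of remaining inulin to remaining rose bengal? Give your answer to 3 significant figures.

inulin: 103 × (1/2)^(74.7/82.6) = 103 × (1/2)^0.90436 ≈ 55.03 mg/L.
rose bengal: 174 × (1/2)^(74.7/12.6) = 174 × (1/2)^5.9286 ≈ 2.8567 mg/L.
Ratio ≈ 55.03 / 2.8567 ≈ 19.263.

19.3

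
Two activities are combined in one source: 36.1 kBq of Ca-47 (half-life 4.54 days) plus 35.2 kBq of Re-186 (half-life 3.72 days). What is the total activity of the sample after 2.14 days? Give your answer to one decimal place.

49.7 kBq

Ca-47: 36.1 × (1/2)^(2.14/4.54) = 36.1 × (1/2)^0.47137 ≈ 26.038 kBq.
Re-186: 35.2 × (1/2)^(2.14/3.72) = 35.2 × (1/2)^0.57527 ≈ 23.625 kBq.
Total = 26.038 + 23.625 ≈ 49.663 kBq.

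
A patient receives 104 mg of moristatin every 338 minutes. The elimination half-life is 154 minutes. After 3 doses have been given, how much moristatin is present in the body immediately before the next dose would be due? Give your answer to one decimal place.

The 3 doses were given 1014, 676, 338 minutes ago.
Total = 104·(1/2)^(1014/154) + 104·(1/2)^(676/154) + 104·(1/2)^(338/154)
      = 1.0837 + 4.9617 + 22.716 ≈ 28.761 mg.

28.8 mg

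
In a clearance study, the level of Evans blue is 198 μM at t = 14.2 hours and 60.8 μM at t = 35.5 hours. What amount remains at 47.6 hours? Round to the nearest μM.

Over Δt = 35.5 − 14.2 = 21.3 hours, the level fell by a factor of 198/60.8 ≈ 3.2566.
n = log₂(3.2566) ≈ 1.7034 half-lives, so t½ = 21.3/1.7034 ≈ 12.505 hours.
From t = 35.5 to t = 47.6: 60.8 × (1/2)^((47.6−35.5)/12.505) ≈ 31.09 μM.

31 μM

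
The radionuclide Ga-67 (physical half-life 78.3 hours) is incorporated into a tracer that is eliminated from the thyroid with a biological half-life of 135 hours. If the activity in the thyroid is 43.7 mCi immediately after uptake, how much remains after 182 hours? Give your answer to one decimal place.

1/t_eff = 1/t_phys + 1/t_biol = 1/78.3 + 1/135 = 0.020179 per hour.
t_eff = 78.3 × 135 / (78.3 + 135) ≈ 49.557 hours.
Remaining = 43.7 × (1/2)^(182/49.557) = 43.7 × (1/2)^3.6725 ≈ 3.4272 mCi.

3.4 mCi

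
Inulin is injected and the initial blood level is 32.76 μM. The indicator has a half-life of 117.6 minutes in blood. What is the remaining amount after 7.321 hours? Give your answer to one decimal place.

Convert the elapsed time: 7.321 hours = 439.26 minutes.
Number of half-lives: n = 439.26/117.6 ≈ 3.7352.
Remaining = 32.76 × (1/2)^3.7352 = 32.76 × 0.075092 ≈ 2.46 μM.

2.5 μM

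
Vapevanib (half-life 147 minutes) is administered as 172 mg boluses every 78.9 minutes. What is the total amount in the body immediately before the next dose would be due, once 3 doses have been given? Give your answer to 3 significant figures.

The 3 doses were given 236.7, 157.8, 78.9 minutes ago.
Total = 172·(1/2)^(236.7/147) + 172·(1/2)^(157.8/147) + 172·(1/2)^(78.9/147)
      = 56.339 + 81.73 + 118.56 ≈ 256.63 mg.

257 mg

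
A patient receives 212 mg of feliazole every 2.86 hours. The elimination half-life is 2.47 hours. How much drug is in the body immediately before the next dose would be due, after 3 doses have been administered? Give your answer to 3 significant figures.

157 mg

The 3 doses were given 8.58, 5.72, 2.86 hours ago.
Total = 212·(1/2)^(8.58/2.47) + 212·(1/2)^(5.72/2.47) + 212·(1/2)^(2.86/2.47)
      = 19.083 + 42.581 + 95.011 ≈ 156.68 mg.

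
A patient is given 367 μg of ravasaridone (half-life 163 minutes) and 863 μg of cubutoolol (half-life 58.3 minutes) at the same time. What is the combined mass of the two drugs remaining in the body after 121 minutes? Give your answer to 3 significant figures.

424 μg

ravasaridone: 367 × (1/2)^(121/163) = 367 × (1/2)^0.74233 ≈ 219.38 μg.
cubutoolol: 863 × (1/2)^(121/58.3) = 863 × (1/2)^2.0755 ≈ 204.75 μg.
Total = 219.38 + 204.75 ≈ 424.14 μg.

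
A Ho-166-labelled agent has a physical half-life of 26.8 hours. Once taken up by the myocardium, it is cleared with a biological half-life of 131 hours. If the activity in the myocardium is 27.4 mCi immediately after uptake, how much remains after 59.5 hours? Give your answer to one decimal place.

1/t_eff = 1/t_phys + 1/t_biol = 1/26.8 + 1/131 = 0.044947 per hour.
t_eff = 26.8 × 131 / (26.8 + 131) ≈ 22.248 hours.
Remaining = 27.4 × (1/2)^(59.5/22.248) = 27.4 × (1/2)^2.6743 ≈ 4.2923 mCi.

4.3 mCi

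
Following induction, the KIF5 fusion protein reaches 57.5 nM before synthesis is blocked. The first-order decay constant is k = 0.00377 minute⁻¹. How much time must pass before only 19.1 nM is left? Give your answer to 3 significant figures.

292 minutes

t½ = ln 2 / k = 0.69315 / 0.00377 ≈ 183.86 minutes.
Fraction remaining = 19.1/57.5 ≈ 0.33217.
n = log₂(57.5/19.1) = ln(3.0105)/ln 2 ≈ 1.59 half-lives.
t = n × t½ = 1.59 × 183.86 ≈ 292.33 minutes.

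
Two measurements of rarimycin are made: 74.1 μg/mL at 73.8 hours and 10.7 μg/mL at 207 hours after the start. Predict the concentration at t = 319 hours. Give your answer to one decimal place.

2.1 μg/mL

Over Δt = 207 − 73.8 = 133.2 hours, the level fell by a factor of 74.1/10.7 ≈ 6.9252.
n = log₂(6.9252) ≈ 2.7919 half-lives, so t½ = 133.2/2.7919 ≈ 47.71 hours.
From t = 207 to t = 319: 10.7 × (1/2)^((319−207)/47.71) ≈ 2.1024 μg/mL.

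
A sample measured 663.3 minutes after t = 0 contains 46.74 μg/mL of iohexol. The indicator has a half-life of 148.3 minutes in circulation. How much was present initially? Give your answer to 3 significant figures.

Number of half-lives elapsed: n = 663.3/148.3 ≈ 4.4727.
A₀ = A × 2^n = 46.74 × 2^4.4727 = 46.74 × 22.203 ≈ 1037.8 μg/mL.

1040 μg/mL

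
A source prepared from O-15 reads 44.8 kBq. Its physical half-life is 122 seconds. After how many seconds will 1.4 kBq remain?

610 seconds

1.4/44.8 = 1/32, so 5 half-lives have elapsed.
t = 5 × 122 = 610 seconds.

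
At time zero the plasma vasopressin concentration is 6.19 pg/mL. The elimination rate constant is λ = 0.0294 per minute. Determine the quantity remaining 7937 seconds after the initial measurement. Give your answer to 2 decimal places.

0.13 pg/mL

t½ = ln 2 / λ = 0.69315 / 0.0294 ≈ 23.576 minutes.
Convert the elapsed time: 7937 seconds = 132.283 minutes.
Number of half-lives: n = 132.283/23.576 ≈ 5.6108.
Remaining = 6.19 × (1/2)^5.6108 = 6.19 × 0.020463 ≈ 0.12667 pg/mL.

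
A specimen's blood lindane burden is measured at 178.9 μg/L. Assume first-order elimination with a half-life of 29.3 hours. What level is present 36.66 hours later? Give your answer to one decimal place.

Number of half-lives: n = 36.66/29.3 ≈ 1.2512.
Remaining = 178.9 × (1/2)^1.2512 = 178.9 × 0.4201 ≈ 75.156 μg/L.

75.2 μg/L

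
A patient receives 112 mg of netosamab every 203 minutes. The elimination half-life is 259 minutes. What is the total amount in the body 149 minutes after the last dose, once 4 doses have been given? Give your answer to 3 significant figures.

The 4 doses were given 758, 555, 352, 149 minutes ago.
Total = 112·(1/2)^(758/259) + 112·(1/2)^(555/259) + 112·(1/2)^(352/259) + 112·(1/2)^(149/259)
      = 14.73 + 25.36 + 43.661 + 75.169 ≈ 158.92 mg.

159 mg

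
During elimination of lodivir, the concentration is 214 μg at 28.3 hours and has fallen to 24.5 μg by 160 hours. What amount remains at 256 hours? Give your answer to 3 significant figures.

Over Δt = 160 − 28.3 = 131.7 hours, the level fell by a factor of 214/24.5 ≈ 8.7347.
n = log₂(8.7347) ≈ 3.1268 half-lives, so t½ = 131.7/3.1268 ≈ 42.12 hours.
From t = 160 to t = 256: 24.5 × (1/2)^((256−160)/42.12) ≈ 5.0473 μg.

5.05 μg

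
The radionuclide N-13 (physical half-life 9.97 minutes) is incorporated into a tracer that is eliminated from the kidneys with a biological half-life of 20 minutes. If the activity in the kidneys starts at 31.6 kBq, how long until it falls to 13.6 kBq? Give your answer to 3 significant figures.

1/t_eff = 1/t_phys + 1/t_biol = 1/9.97 + 1/20 = 0.1503 per minute.
t_eff = 9.97 × 20 / (9.97 + 20) ≈ 6.6533 minutes.
n = log₂(31.6/13.6) ≈ 1.2163; t = 1.2163 × 6.6533 ≈ 8.0926 minutes.

8.09 minutes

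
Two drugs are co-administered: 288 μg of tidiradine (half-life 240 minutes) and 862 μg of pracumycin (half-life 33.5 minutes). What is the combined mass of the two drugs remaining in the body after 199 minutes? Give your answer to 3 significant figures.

176 μg

tidiradine: 288 × (1/2)^(199/240) = 288 × (1/2)^0.82917 ≈ 162.1 μg.
pracumycin: 862 × (1/2)^(199/33.5) = 862 × (1/2)^5.9403 ≈ 14.038 μg.
Total = 162.1 + 14.038 ≈ 176.14 μg.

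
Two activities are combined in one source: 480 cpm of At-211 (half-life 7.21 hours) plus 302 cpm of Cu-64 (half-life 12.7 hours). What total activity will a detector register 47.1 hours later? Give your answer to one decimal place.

At-211: 480 × (1/2)^(47.1/7.21) = 480 × (1/2)^6.5326 ≈ 5.1848 cpm.
Cu-64: 302 × (1/2)^(47.1/12.7) = 302 × (1/2)^3.7087 ≈ 23.099 cpm.
Total = 5.1848 + 23.099 ≈ 28.284 cpm.

28.3 cpm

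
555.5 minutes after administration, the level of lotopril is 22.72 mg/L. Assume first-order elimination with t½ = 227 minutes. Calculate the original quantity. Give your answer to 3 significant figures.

Number of half-lives elapsed: n = 555.5/227 ≈ 2.4471.
A₀ = A × 2^n = 22.72 × 2^2.4471 = 22.72 × 5.4533 ≈ 123.9 mg/L.

124 mg/L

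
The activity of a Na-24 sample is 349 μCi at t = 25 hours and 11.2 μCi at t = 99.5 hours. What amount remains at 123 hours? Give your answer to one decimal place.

Over Δt = 99.5 − 25 = 74.5 hours, the level fell by a factor of 349/11.2 ≈ 31.161.
n = log₂(31.161) ≈ 4.9617 half-lives, so t½ = 74.5/4.9617 ≈ 15.015 hours.
From t = 99.5 to t = 123: 11.2 × (1/2)^((123−99.5)/15.015) ≈ 3.7851 μCi.

3.8 μCi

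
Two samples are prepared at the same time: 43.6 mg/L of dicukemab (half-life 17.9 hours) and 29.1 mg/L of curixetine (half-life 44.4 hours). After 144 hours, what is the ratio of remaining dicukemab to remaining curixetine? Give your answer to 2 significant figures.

dicukemab: 43.6 × (1/2)^(144/17.9) = 43.6 × (1/2)^8.0447 ≈ 0.16512 mg/L.
curixetine: 29.1 × (1/2)^(144/44.4) = 29.1 × (1/2)^3.2432 ≈ 3.0731 mg/L.
Ratio ≈ 0.16512 / 3.0731 ≈ 0.05373.

0.054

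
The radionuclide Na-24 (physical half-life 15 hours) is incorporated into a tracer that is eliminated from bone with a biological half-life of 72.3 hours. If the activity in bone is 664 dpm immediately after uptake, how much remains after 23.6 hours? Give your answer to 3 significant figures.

1/t_eff = 1/t_phys + 1/t_biol = 1/15 + 1/72.3 = 0.080498 per hour.
t_eff = 15 × 72.3 / (15 + 72.3) ≈ 12.423 hours.
Remaining = 664 × (1/2)^(23.6/12.423) = 664 × (1/2)^1.8998 ≈ 177.95 dpm.

178 dpm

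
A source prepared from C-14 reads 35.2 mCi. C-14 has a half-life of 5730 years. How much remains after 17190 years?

Elapsed time is 3 half-lives (17190/5730).
Each half-life halves the amount: 35.2 × (1/2)^3 = 35.2/8 = 4.4 mCi.

4.4 mCi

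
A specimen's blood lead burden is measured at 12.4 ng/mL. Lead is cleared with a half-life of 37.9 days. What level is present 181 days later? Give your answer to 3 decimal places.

Number of half-lives: n = 181/37.9 ≈ 4.7757.
Remaining = 12.4 × (1/2)^4.7757 = 12.4 × 0.036506 ≈ 0.45267 ng/mL.

0.453 ng/mL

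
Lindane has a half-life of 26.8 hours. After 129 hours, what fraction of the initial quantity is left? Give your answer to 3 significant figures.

0.0356

n = 129/26.8 ≈ 4.8134 half-lives.
Fraction remaining = (1/2)^4.8134 ≈ 0.035564.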